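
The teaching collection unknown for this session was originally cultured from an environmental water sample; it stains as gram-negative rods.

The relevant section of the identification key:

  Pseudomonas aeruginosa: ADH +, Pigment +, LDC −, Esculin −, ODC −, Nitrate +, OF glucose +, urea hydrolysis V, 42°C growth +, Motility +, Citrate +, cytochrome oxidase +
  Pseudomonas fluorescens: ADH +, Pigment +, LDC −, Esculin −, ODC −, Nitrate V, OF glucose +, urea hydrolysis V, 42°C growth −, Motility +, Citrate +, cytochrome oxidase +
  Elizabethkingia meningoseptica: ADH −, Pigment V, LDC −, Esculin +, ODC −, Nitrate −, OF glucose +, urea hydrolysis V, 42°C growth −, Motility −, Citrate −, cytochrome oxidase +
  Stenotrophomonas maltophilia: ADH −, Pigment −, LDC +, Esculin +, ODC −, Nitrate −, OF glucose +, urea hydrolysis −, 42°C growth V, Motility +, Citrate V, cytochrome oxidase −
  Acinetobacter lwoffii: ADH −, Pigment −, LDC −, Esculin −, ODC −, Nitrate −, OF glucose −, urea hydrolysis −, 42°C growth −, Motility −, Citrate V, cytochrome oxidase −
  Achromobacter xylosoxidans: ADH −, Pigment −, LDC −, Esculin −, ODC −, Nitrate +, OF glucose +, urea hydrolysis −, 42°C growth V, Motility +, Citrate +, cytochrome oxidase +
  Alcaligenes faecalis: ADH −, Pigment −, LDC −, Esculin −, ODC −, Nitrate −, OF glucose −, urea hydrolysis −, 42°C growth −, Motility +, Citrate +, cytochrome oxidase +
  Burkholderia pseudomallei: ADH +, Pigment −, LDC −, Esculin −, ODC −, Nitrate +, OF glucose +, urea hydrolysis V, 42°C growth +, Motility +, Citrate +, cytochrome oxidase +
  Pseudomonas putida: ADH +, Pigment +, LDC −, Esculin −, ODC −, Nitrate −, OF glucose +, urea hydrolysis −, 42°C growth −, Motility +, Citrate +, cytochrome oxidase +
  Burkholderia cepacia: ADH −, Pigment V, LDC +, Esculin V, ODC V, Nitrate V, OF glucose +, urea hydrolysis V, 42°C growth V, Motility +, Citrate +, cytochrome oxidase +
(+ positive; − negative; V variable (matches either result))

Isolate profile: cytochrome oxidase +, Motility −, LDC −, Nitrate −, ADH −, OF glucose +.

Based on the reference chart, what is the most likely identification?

Elizabethkingia meningoseptica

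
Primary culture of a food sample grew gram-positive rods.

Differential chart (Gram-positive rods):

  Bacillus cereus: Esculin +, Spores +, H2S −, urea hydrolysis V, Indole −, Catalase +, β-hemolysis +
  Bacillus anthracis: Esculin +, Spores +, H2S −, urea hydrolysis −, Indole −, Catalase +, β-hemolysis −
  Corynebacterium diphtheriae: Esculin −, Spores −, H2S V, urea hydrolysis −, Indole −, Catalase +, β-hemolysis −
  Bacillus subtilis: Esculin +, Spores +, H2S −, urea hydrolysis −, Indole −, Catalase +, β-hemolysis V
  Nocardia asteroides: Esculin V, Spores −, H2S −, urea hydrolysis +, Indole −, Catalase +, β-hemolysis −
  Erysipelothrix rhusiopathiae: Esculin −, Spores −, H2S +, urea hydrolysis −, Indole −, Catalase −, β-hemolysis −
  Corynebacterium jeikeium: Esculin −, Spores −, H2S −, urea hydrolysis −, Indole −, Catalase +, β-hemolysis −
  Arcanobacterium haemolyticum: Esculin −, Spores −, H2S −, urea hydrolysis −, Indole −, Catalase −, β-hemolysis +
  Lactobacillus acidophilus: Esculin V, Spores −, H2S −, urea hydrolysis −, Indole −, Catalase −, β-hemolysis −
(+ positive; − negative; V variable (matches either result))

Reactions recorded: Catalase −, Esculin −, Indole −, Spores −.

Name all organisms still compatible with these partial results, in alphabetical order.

Indole −: all 9 remaining candidates are consistent.
Esculin −: excludes Bacillus cereus, Bacillus anthracis, Bacillus subtilis — 6 left.
Spores −: all 6 remaining candidates are consistent.
Catalase −: excludes Corynebacterium diphtheriae, Nocardia asteroides, Corynebacterium jeikeium — 3 left.

Arcanobacterium haemolyticum, Erysipelothrix rhusiopathiae, Lactobacillus acidophilus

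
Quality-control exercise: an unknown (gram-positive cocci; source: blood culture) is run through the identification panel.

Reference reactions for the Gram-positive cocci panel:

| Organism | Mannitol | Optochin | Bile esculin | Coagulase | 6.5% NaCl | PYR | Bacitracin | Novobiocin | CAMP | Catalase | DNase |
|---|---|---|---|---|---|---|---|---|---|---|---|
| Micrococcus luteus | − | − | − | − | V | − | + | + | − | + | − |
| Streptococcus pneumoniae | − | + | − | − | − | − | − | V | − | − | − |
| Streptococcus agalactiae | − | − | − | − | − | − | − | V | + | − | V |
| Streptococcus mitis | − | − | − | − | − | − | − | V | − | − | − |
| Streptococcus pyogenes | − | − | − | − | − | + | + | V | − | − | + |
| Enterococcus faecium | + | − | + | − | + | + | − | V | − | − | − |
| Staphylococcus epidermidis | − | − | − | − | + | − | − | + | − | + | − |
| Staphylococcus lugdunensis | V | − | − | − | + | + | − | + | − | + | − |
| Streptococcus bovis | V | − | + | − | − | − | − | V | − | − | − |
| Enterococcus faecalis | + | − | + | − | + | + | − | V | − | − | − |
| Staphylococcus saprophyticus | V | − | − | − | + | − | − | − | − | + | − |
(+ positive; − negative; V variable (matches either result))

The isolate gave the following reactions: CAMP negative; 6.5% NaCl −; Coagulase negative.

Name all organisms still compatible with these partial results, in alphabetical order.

Micrococcus luteus, Streptococcus bovis, Streptococcus mitis, Streptococcus pneumoniae, Streptococcus pyogenes

Coagulase −: all 11 remaining candidates are consistent.
CAMP −: excludes Streptococcus agalactiae — 10 left.
6.5% NaCl −: excludes 5 organisms — 5 left.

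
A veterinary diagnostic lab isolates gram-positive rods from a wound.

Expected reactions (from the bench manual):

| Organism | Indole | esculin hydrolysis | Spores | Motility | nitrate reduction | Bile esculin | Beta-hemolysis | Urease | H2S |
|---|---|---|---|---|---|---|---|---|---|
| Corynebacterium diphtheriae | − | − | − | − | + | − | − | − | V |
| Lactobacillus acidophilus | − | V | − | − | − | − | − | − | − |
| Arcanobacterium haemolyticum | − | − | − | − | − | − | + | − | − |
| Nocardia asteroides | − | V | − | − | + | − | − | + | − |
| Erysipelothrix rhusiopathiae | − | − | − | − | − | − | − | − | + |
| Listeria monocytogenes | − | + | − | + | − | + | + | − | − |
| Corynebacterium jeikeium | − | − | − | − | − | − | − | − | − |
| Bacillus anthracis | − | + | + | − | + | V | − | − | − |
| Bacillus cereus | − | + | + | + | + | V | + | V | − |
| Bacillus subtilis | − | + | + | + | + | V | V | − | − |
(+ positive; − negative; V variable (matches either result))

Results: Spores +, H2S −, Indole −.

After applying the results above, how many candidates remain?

3

Indole −: all 10 remaining candidates are consistent.
H2S −: excludes Erysipelothrix rhusiopathiae — 9 left.
Spores +: excludes 6 organisms — 3 left.
Still consistent: Bacillus anthracis, Bacillus cereus, Bacillus subtilis.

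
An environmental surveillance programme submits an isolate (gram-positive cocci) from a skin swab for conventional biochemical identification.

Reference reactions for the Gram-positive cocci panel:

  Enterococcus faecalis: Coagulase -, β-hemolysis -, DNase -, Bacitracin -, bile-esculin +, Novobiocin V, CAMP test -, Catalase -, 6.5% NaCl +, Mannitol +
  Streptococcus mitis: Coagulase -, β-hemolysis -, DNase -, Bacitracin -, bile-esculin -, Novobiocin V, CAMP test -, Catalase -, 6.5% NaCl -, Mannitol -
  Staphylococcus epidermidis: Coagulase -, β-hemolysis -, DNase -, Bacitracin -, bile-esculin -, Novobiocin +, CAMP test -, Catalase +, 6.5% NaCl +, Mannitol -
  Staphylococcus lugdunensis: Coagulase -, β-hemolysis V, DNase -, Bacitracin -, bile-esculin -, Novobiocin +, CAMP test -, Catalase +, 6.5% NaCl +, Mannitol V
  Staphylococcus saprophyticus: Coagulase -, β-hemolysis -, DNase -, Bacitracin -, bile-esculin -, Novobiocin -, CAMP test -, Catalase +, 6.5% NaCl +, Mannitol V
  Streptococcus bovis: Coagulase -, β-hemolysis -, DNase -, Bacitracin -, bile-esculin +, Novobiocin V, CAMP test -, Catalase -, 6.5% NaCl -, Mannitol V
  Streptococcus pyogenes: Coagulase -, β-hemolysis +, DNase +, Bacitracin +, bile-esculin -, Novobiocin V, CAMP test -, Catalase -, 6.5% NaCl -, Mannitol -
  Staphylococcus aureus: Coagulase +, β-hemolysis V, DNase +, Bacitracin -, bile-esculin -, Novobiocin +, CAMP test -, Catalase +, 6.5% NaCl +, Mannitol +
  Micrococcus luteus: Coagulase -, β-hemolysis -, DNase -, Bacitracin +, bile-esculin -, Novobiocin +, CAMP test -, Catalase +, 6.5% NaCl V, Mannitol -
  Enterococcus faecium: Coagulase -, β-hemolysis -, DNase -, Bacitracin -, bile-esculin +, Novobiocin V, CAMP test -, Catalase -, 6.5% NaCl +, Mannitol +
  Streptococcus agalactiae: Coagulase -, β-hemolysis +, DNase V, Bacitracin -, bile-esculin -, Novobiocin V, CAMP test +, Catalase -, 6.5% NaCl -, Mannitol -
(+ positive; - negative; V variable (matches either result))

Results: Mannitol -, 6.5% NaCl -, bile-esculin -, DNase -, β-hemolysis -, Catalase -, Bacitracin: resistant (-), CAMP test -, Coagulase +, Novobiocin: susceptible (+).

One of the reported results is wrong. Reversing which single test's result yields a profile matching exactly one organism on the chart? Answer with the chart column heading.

Coagulase

As reported, no row in the chart matches all 10 reactions.
Reversing Mannitol → still no organism matches.
Reversing 6.5% NaCl → still no organism matches.
Reversing β-hemolysis → still no organism matches.
Reversing CAMP test → still no organism matches.
Reversing Bacitracin → still no organism matches.
Reversing Coagulase (to -) → unique match: Streptococcus mitis.
Reversing Novobiocin → still no organism matches.
Reversing DNase → still no organism matches.
Reversing bile-esculin → still no organism matches.
Reversing Catalase → still no organism matches.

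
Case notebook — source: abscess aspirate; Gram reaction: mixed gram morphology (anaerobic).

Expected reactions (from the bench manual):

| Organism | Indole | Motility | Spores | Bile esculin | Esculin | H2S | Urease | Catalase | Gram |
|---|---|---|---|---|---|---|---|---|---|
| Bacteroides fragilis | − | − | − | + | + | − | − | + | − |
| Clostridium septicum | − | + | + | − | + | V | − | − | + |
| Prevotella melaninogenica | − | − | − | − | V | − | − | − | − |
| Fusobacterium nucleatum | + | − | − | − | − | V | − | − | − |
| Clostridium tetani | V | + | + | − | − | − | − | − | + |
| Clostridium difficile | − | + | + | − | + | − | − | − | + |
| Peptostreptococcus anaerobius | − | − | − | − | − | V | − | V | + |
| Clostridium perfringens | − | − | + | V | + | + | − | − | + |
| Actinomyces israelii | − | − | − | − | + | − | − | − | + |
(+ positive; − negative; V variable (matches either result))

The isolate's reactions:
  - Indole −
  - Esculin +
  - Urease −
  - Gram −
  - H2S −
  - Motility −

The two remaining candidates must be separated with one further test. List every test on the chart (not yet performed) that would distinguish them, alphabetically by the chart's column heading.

Bile esculin, Catalase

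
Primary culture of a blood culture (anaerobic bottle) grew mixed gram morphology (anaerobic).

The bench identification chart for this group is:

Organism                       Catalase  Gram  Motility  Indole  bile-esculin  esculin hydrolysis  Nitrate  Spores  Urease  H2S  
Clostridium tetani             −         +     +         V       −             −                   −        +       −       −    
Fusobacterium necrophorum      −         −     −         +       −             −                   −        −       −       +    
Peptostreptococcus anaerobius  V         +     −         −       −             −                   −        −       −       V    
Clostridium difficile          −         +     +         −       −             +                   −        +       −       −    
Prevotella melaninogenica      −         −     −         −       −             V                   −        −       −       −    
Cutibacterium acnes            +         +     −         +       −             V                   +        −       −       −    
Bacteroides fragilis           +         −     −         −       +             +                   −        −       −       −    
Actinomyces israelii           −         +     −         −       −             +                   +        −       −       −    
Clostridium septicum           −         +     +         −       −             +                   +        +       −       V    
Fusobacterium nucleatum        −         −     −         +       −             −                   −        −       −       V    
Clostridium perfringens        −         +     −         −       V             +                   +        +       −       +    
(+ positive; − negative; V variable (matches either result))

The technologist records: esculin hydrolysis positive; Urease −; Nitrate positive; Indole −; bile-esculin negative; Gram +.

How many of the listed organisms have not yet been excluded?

Urease −: all 11 remaining candidates are consistent.
Gram +: excludes Fusobacterium necrophorum, Prevotella melaninogenica, Bacteroides fragilis, Fusobacterium nucleatum — 7 left.
bile-esculin −: all 7 remaining candidates are consistent.
esculin hydrolysis +: excludes Clostridium tetani, Peptostreptococcus anaerobius — 5 left.
Nitrate +: excludes Clostridium difficile — 4 left.
Indole −: excludes Cutibacterium acnes — 3 left.
Still consistent: Actinomyces israelii, Clostridium perfringens, Clostridium septicum.

3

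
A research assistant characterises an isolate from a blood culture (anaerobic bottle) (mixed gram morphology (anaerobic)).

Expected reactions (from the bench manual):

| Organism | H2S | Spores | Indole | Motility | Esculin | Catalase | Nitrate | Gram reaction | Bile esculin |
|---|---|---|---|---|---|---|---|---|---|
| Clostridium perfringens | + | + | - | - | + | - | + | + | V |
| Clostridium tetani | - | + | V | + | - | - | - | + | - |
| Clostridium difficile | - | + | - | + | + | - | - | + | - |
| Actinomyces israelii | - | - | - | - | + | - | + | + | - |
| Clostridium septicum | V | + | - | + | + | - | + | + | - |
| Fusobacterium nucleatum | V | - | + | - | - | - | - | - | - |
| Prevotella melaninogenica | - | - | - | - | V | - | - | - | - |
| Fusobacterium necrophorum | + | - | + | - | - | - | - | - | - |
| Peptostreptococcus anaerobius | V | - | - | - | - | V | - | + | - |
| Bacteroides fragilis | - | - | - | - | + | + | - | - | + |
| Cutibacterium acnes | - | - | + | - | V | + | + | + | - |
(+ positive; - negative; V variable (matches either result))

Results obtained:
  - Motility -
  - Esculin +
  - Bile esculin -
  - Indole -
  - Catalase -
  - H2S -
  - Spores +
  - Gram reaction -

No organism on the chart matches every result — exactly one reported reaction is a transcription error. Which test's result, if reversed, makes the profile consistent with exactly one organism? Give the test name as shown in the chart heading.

Spores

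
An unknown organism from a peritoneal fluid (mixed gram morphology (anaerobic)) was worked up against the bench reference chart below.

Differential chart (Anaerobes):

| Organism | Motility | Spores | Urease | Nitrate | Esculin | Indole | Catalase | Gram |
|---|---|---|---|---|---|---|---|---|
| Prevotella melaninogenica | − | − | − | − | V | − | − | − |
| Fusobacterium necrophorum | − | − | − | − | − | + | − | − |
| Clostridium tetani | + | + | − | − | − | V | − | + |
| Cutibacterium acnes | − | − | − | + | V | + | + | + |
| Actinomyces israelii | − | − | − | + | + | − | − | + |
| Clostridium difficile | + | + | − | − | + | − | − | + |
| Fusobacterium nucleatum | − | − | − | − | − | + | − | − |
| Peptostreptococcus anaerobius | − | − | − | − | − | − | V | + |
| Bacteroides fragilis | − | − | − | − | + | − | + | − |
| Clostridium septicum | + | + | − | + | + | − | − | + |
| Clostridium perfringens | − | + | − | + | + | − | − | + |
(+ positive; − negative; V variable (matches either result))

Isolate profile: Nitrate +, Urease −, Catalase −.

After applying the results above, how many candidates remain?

3

Nitrate +: excludes 7 organisms — 4 left.
Catalase −: excludes Cutibacterium acnes — 3 left.
Urease −: all 3 remaining candidates are consistent.
Still consistent: Actinomyces israelii, Clostridium perfringens, Clostridium septicum.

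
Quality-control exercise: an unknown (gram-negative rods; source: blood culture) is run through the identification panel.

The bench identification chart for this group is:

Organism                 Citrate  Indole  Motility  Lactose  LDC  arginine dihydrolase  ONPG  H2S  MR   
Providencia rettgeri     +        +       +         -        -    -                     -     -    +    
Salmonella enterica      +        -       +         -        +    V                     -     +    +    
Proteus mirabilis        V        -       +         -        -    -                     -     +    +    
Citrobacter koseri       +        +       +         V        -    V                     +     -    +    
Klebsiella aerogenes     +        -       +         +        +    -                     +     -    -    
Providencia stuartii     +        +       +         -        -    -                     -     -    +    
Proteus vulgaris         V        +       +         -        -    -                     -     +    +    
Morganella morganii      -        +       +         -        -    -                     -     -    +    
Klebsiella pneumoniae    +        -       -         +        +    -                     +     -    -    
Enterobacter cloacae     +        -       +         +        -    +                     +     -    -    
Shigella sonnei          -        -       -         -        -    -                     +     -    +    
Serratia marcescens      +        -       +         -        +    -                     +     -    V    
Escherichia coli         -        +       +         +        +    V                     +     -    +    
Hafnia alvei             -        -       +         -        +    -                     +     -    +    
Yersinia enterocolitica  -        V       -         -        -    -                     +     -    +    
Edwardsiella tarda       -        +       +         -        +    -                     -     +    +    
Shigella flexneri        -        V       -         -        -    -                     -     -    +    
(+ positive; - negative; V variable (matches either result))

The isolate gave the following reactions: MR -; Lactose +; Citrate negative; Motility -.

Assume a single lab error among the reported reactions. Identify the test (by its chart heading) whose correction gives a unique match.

Citrate

As reported, no row in the chart matches all 4 reactions.
Reversing MR → still no organism matches.
Reversing Motility → still no organism matches.
Reversing Citrate (to +) → unique match: Klebsiella pneumoniae.
Reversing Lactose → still no organism matches.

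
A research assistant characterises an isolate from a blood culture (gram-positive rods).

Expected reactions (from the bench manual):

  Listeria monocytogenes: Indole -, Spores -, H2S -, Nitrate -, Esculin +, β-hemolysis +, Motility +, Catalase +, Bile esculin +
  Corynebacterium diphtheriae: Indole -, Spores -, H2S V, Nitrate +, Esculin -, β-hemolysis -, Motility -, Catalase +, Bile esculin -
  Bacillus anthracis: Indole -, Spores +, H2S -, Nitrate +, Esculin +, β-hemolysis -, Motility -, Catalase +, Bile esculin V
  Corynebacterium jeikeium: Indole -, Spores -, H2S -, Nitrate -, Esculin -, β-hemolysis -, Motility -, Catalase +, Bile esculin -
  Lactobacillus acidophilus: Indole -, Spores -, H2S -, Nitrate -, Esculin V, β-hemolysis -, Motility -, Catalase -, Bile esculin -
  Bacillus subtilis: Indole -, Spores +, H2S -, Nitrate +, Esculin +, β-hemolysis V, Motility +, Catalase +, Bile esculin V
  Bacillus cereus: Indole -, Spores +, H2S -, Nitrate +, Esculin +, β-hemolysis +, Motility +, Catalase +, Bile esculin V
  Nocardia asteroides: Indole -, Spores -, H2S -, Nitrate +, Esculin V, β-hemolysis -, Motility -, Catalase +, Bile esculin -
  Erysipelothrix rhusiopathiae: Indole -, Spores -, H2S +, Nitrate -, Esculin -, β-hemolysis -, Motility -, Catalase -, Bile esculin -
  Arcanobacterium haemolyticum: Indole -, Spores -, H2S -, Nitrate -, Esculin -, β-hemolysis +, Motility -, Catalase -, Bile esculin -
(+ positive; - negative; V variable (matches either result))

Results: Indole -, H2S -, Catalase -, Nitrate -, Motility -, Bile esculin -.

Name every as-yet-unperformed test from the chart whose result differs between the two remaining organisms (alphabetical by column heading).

β-hemolysis

Nitrate -: excludes 5 organisms — 5 left.
Bile esculin -: excludes Listeria monocytogenes — 4 left.
Motility -: all 4 remaining candidates are consistent.
H2S -: excludes Erysipelothrix rhusiopathiae — 3 left.
Indole -: all 3 remaining candidates are consistent.
Catalase -: excludes Corynebacterium jeikeium — 2 left.
Two candidates remain: Arcanobacterium haemolyticum and Lactobacillus acidophilus.
  Spores: - vs - — same for both, does not separate.
  Esculin: - vs V — variable for at least one, does not separate.
  β-hemolysis: Arcanobacterium haemolyticum +, Lactobacillus acidophilus - — discriminates.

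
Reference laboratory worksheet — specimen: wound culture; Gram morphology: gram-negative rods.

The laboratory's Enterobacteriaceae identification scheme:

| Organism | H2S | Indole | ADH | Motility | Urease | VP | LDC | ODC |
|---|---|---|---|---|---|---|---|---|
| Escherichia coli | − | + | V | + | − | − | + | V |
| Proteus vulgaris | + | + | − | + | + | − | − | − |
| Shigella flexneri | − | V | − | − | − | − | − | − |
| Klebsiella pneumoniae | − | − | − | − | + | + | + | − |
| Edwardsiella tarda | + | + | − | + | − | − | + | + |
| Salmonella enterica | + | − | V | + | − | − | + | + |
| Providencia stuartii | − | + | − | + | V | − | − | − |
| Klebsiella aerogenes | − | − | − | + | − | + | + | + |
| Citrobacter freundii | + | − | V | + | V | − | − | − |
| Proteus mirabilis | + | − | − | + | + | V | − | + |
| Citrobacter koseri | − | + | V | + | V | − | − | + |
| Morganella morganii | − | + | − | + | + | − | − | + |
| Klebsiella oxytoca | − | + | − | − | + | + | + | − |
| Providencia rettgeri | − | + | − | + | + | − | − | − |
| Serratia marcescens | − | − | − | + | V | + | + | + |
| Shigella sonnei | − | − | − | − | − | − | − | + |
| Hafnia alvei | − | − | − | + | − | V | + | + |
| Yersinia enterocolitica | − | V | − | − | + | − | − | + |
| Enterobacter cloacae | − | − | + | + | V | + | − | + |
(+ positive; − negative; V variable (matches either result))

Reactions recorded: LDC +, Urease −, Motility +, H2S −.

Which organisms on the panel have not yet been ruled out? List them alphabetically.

Escherichia coli, Hafnia alvei, Klebsiella aerogenes, Serratia marcescens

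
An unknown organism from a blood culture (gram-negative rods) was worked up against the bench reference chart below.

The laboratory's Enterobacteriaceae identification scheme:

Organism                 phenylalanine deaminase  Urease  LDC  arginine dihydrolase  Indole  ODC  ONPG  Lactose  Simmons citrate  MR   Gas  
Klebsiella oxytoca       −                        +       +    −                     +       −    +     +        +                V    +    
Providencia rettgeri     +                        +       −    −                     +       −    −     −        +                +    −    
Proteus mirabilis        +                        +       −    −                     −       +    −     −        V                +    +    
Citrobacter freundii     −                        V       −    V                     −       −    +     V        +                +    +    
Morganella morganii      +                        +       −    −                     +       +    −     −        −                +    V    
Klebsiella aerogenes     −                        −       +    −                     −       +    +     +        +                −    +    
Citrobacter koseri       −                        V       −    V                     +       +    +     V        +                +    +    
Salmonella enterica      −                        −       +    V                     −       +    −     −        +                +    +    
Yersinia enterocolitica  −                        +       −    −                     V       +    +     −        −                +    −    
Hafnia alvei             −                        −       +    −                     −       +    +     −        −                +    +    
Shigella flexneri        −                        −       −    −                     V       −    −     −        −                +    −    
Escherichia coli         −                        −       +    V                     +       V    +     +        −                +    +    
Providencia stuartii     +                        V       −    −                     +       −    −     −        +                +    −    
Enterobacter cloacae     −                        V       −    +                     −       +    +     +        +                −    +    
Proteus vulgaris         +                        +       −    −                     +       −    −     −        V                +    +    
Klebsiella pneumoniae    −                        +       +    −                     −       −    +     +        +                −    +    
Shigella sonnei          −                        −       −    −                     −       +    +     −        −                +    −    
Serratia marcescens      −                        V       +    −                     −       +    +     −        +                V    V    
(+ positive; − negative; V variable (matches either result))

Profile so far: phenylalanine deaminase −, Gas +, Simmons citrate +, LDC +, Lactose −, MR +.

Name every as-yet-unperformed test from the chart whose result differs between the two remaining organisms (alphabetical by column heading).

Gas +: excludes 5 organisms — 13 left.
MR +: excludes Klebsiella aerogenes, Enterobacter cloacae, Klebsiella pneumoniae — 10 left.
LDC +: excludes 5 organisms — 5 left.
Simmons citrate +: excludes Hafnia alvei, Escherichia coli — 3 left.
phenylalanine deaminase −: all 3 remaining candidates are consistent.
Lactose −: excludes Klebsiella oxytoca — 2 left.
Two candidates remain: Salmonella enterica and Serratia marcescens.
  Urease: − vs V — variable for at least one, does not separate.
  arginine dihydrolase: V vs − — variable for at least one, does not separate.
  Indole: − vs − — same for both, does not separate.
  ODC: + vs + — same for both, does not separate.
  ONPG: Salmonella enterica −, Serratia marcescens + — discriminates.

ONPG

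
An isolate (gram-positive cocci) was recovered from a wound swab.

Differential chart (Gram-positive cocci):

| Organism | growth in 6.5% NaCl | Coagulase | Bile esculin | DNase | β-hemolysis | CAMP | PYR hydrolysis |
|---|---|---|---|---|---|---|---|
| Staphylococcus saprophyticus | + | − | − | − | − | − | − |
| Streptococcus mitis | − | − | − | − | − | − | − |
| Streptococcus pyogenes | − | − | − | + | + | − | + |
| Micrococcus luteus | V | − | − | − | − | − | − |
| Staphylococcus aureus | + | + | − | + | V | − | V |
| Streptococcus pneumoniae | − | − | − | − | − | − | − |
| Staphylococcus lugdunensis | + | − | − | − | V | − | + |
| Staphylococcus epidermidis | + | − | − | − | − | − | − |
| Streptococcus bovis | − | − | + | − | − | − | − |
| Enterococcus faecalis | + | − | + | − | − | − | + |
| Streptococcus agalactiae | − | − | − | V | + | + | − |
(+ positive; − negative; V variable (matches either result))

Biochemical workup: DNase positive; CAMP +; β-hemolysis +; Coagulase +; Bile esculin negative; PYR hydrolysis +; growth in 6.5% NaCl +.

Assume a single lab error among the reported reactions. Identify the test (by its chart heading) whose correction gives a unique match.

As reported, no row in the chart matches all 7 reactions.
Reversing CAMP (to −) → unique match: Staphylococcus aureus.
Reversing growth in 6.5% NaCl → still no organism matches.
Reversing PYR hydrolysis → still no organism matches.
Reversing Coagulase → still no organism matches.
Reversing β-hemolysis → still no organism matches.
Reversing Bile esculin → still no organism matches.
Reversing DNase → still no organism matches.

CAMP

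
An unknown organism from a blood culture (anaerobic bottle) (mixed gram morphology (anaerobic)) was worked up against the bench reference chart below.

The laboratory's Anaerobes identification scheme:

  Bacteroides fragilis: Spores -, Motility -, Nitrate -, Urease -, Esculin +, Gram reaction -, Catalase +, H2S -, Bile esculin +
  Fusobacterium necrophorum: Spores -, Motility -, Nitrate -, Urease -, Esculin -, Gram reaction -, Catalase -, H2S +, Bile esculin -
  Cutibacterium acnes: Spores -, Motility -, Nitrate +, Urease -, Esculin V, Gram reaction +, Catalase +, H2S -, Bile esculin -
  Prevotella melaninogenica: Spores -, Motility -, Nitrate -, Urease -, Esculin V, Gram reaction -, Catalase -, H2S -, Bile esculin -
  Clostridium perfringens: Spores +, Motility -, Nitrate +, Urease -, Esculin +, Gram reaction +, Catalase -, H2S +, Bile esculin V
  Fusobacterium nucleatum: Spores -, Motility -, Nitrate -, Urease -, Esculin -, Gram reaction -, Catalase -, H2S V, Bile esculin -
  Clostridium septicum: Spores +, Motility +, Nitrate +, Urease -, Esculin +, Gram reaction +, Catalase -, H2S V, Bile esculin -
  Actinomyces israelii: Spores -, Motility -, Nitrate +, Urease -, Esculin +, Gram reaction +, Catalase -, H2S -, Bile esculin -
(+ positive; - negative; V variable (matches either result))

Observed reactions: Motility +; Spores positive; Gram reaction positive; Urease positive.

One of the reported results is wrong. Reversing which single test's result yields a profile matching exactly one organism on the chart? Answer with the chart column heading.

Urease

As reported, no row in the chart matches all 4 reactions.
Reversing Urease (to -) → unique match: Clostridium septicum.
Reversing Motility → still no organism matches.
Reversing Spores → still no organism matches.
Reversing Gram reaction → still no organism matches.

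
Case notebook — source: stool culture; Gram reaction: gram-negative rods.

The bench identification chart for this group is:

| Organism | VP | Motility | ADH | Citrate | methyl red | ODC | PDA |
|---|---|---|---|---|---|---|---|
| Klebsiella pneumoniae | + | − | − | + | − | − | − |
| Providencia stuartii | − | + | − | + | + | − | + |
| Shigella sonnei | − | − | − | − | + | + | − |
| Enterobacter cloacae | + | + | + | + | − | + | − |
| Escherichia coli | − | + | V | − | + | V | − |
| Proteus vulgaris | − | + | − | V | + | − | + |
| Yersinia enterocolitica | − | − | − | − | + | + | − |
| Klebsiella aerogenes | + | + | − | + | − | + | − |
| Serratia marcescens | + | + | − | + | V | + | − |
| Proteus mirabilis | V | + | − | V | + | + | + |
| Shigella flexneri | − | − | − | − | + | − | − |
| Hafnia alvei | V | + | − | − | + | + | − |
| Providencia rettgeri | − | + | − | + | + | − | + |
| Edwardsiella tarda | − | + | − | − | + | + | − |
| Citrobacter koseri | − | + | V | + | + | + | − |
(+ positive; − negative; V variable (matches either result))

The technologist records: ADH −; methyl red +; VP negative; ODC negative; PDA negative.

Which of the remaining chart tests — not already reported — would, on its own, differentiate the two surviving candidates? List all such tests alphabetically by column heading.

VP −: excludes Klebsiella pneumoniae, Enterobacter cloacae, Klebsiella aerogenes, Serratia marcescens — 11 left.
ADH −: all 11 remaining candidates are consistent.
methyl red +: all 11 remaining candidates are consistent.
ODC −: excludes 6 organisms — 5 left.
PDA −: excludes Providencia stuartii, Proteus vulgaris, Providencia rettgeri — 2 left.
Two candidates remain: Escherichia coli and Shigella flexneri.
  Motility: Escherichia coli +, Shigella flexneri − — discriminates.
  Citrate: − vs − — same for both, does not separate.

Motility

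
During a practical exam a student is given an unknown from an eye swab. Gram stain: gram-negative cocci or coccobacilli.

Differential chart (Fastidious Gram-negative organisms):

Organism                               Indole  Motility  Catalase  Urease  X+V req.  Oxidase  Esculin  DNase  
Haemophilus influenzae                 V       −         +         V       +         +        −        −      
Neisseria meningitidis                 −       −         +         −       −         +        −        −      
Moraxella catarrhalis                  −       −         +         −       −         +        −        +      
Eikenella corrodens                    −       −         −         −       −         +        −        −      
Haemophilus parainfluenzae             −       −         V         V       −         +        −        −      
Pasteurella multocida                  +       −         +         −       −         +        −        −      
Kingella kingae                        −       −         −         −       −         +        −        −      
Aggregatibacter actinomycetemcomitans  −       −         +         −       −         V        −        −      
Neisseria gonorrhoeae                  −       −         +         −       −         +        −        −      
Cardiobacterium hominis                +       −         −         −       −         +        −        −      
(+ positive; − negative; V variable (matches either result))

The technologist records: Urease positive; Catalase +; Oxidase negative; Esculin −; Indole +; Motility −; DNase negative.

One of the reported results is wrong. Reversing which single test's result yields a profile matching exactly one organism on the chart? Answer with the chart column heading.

Oxidase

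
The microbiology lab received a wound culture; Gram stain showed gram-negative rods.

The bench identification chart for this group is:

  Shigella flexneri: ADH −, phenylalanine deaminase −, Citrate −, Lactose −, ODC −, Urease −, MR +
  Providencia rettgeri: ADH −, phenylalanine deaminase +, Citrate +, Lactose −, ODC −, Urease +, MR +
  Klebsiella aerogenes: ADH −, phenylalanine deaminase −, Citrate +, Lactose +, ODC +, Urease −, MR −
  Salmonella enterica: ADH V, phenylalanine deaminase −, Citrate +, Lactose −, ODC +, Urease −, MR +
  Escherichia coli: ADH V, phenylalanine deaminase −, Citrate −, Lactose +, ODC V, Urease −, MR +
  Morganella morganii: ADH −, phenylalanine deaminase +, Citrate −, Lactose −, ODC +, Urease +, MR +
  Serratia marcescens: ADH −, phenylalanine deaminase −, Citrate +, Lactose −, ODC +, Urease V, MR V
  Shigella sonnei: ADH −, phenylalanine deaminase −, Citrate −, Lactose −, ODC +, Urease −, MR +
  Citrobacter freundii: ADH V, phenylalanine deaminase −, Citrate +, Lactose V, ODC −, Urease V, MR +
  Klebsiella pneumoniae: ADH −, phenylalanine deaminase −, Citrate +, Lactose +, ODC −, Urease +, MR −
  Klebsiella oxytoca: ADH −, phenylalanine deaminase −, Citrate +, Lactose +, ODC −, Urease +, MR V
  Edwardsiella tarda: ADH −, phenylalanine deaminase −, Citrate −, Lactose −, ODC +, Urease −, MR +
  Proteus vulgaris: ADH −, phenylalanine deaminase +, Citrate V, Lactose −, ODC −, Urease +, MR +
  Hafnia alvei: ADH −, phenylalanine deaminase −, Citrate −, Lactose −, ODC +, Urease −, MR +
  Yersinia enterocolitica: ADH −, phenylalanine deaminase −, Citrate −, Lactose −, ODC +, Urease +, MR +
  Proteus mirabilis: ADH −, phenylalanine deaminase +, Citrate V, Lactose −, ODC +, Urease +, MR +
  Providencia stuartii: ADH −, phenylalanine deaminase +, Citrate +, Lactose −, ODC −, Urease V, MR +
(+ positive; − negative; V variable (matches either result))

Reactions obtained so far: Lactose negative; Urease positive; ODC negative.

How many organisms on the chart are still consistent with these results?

4

Urease +: excludes 7 organisms — 10 left.
Lactose −: excludes Klebsiella pneumoniae, Klebsiella oxytoca — 8 left.
ODC −: excludes Morganella morganii, Serratia marcescens, Yersinia enterocolitica, Proteus mirabilis — 4 left.
Still consistent: Citrobacter freundii, Proteus vulgaris, Providencia rettgeri, Providencia stuartii.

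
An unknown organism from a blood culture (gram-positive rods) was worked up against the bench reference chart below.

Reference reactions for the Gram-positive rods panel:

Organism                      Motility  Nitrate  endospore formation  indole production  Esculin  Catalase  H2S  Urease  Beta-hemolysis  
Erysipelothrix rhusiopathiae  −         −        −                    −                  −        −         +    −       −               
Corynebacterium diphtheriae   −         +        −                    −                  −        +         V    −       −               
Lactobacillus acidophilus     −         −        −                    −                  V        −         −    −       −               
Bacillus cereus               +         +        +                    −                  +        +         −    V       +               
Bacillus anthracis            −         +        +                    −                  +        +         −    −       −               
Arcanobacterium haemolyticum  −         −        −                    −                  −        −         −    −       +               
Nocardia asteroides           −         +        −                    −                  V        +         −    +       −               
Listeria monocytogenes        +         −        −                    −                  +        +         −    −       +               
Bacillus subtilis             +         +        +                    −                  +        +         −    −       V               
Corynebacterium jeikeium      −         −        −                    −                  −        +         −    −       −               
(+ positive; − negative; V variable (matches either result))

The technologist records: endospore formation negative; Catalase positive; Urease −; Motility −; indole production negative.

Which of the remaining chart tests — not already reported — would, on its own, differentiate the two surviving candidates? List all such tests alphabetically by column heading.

Nitrate

Catalase +: excludes Erysipelothrix rhusiopathiae, Lactobacillus acidophilus, Arcanobacterium haemolyticum — 7 left.
endospore formation −: excludes Bacillus cereus, Bacillus anthracis, Bacillus subtilis — 4 left.
Urease −: excludes Nocardia asteroides — 3 left.
indole production −: all 3 remaining candidates are consistent.
Motility −: excludes Listeria monocytogenes — 2 left.
Two candidates remain: Corynebacterium diphtheriae and Corynebacterium jeikeium.
  Nitrate: Corynebacterium diphtheriae +, Corynebacterium jeikeium − — discriminates.
  Esculin: − vs − — same for both, does not separate.
  H2S: V vs − — variable for at least one, does not separate.
  Beta-hemolysis: − vs − — same for both, does not separate.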